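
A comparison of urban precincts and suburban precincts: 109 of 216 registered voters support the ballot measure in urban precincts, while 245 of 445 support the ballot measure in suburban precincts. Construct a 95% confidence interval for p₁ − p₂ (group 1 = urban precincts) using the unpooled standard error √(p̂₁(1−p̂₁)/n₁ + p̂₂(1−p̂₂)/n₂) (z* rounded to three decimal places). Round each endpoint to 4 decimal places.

(-0.1271, 0.0352)

p̂₁ = 0.50463, p̂₂ = 0.55056, so the observed difference is -0.04593.
SE = √(0.001157308 + 0.000556053) = √0.001713361 = 0.041393.
z* = 1.960 at the 95% level. Margin of error = 0.08113.
So the interval runs from -0.1271 to 0.0352.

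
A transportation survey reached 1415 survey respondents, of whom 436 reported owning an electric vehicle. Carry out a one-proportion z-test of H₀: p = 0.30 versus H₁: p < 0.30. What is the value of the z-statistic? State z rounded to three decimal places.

z = 0.667

With x = 436 successes in n = 1415, p̂ = 0.30813.
SE₀ = √(0.30·0.70/1415) = 0.012182.
z = (p̂ − p₀)/SE = (0.30813 − 0.30)/0.012182 = 0.667.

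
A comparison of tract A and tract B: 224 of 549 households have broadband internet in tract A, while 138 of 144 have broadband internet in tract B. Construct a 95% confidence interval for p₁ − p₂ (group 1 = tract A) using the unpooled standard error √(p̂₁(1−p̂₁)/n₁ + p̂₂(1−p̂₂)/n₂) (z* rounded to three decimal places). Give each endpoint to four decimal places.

(-0.6028, -0.4978)

p̂₁ = 224/549 = 0.40801, p̂₂ = 138/144 = 0.95833; p̂₁ − p̂₂ = -0.55032.
SE = √(0.000439961 + 0.000277296) = √0.000717257 = 0.026782.
z* = 1.960 at the 95% level. Margin = 1.960·0.026782 = 0.05249.
So the interval runs from -0.6028 to -0.4978.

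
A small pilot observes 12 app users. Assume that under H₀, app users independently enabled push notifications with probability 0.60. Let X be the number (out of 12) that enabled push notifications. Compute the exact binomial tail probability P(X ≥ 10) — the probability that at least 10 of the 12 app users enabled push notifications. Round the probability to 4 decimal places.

P = 0.0834

X is binomial with n = 12 and p = 0.60.
P(X ≥ 10) = C(12,10)·0.60^10·0.40^2 + C(12,11)·0.60^11·0.40^1 + C(12,12)·0.60^12·0.40^0.
= 0.063852 + 0.017414 + 0.002177 = 0.0834.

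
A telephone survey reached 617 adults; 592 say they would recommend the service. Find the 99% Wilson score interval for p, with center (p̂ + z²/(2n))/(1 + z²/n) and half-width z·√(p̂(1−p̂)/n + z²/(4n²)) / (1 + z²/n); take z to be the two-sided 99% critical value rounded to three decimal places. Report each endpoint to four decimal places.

p̂ = 592/617 = 0.95948; z = 2.576, so z² = 6.635776.
1 + z²/n = 1.010755.
Adjusted center: (0.95948 + z²/(2n))/1.010755 = 0.95459.
Radicand: p̂(1−p̂)/n + z²/(4n²) = 0.000063010 + 0.000004358 = 0.000067368.
Half-width = z·√(radicand)/denom = 2.576·0.008208/1.010755 = 0.02092.
So the interval runs from 0.9337 to 0.9755.

(0.9337, 0.9755)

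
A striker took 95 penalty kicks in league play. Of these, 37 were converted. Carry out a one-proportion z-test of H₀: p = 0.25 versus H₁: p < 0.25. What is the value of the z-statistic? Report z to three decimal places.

The sample proportion is 37/95 = 0.38947.
Under H₀, SE = √(p₀(1−p₀)/n) = √(0.25·0.75/95) = √0.001973684 = 0.044426.
z = (p̂ − p₀)/SE = (0.38947 − 0.25)/0.044426 = 3.139.

z = 3.139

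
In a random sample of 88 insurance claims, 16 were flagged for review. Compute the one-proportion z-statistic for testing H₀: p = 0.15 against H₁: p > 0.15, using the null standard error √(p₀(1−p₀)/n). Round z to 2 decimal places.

z = 0.84

With x = 16 successes in n = 88, p̂ = 0.18182.
Null standard error: √(0.15·0.85/88) = √0.001448864 = 0.038064.
z = (p̂ − p₀)/SE = (0.18182 − 0.15)/0.038064 = 0.84.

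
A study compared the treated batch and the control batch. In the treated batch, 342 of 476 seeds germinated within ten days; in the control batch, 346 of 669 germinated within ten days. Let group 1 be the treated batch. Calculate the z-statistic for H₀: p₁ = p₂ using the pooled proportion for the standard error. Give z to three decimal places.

z = 6.855

Sample proportions: p̂₁ = 342/476 = 0.71849 and p̂₂ = 346/669 = 0.51719.
Pooling: p̂ = 688/1145 = 0.60087.
SE = √[p̂(1−p̂)(1/n₁+1/n₂)] = √[0.60087·0.39913·(1/476+1/669)] ≈ 0.029365.
z = (p̂₁ − p̂₂)/SE = (0.71849 − 0.51719)/0.029365 = 0.20130/0.029365 = 6.855.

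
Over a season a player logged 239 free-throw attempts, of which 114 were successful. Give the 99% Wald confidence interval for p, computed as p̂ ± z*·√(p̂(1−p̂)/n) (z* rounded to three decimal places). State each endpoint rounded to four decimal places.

(0.3938, 0.5602)

The sample proportion is 114/239 = 0.47699.
SE(p̂) = √(0.47699·0.52301/239) = 0.032308.
For 99% confidence, z* = 2.576.
Margin = 2.576·0.032308 = 0.08323.
CI: 0.47699 ± 0.08323 = (0.3938, 0.5602).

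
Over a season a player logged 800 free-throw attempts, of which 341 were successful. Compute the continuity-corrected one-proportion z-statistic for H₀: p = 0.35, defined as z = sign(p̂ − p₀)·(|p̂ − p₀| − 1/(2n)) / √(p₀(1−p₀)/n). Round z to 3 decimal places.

z = 4.485

The sample proportion is 341/800 = 0.42625. p̂ − p₀ = 0.076250.
1/(2n) = 0.000625.
Corrected numerator: |0.076250| − 0.000625 = 0.075625.
Null standard error: √(0.35·0.65/800) = √0.000284375 = 0.016863.
z = (+)0.075625/0.016863 = 4.485.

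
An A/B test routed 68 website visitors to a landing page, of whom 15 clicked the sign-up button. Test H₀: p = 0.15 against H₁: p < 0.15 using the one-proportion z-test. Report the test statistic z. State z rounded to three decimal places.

The sample proportion is 15/68 = 0.22059.
SE₀ = √(0.15·0.85/68) = 0.043301.
z = (p̂ − p₀)/SE = (0.22059 − 0.15)/0.043301 = 1.630.

z = 1.630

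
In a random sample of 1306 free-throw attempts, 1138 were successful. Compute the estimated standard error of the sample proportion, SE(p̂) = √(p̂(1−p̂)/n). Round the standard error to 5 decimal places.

SE = 0.00926

Sample proportion p̂ = 1138/1306 = 0.87136.
p̂(1−p̂) = 0.87136·0.12864 = 0.112092.
SE = √(0.112092/1306) = √0.000085828 = 0.00926.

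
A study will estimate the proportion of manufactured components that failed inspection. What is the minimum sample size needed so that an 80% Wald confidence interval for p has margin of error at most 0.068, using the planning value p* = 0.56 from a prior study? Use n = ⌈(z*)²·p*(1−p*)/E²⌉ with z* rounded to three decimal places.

n = 88

For 80% confidence, z* = 1.282.
p*(1−p*) = 0.2464.
Required n before rounding: 1.643524 × 0.2464 / 0.068² = 87.579.
Rounding up, n = 88.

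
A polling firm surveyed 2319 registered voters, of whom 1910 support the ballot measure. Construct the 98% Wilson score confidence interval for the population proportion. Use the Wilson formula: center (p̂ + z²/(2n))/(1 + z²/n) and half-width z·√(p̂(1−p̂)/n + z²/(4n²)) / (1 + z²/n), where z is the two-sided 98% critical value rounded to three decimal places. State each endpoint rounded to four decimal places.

(0.8045, 0.8413)

Here p̂ = 1910/2319 = 0.82363 and z = 2.326 (z² = 5.410276).
Denominator 1 + z²/n = 1 + 5.410276/2319 = 1.002333.
Adjusted center: (0.82363 + z²/(2n))/1.002333 = 0.82288.
Radicand: p̂(1−p̂)/n + z²/(4n²) = 0.000062640 + 0.000000252 = 0.000062892.
Half-width = 2.326·√0.000062892/1.002333 = 0.01840.
Interval: 0.82288 ± 0.01840 → (0.8045, 0.8413).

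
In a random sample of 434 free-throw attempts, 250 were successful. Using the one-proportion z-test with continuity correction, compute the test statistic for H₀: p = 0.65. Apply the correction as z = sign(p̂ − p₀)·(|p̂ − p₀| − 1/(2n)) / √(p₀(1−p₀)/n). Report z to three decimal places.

The sample proportion is 250/434 = 0.57604. p̂ − p₀ = -0.073963.
1/(2n) = 0.001152.
Corrected numerator: |-0.073963| − 0.001152 = 0.072811.
Under H₀, SE = √(p₀(1−p₀)/n) = √(0.65·0.35/434) = √0.000524194 = 0.022895.
z = −0.072811/0.022895 = -3.180.

z = -3.180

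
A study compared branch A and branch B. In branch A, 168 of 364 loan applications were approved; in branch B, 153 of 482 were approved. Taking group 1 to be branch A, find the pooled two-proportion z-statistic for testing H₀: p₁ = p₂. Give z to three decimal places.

p̂₁ = 168/364 = 0.46154, p̂₂ = 153/482 = 0.31743.
Pooled p̂ = (168+153)/(364+482) = 321/846 = 0.37943.
SE = √[p̂(1−p̂)(1/n₁+1/n₂)] = √[0.37943·0.62057·(1/364+1/482)] ≈ 0.033696.
z = 0.14411/0.033696 = 4.277.

z = 4.277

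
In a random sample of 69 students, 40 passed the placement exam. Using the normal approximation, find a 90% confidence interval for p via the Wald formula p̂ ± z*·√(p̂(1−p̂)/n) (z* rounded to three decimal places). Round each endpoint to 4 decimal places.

The sample proportion is 40/69 = 0.57971.
SE(p̂) = √(0.57971·0.42029/69) = 0.059423.
The 90% critical value is z* = 1.645.
Margin = 1.645·0.059423 = 0.09775.
So the interval runs from 0.4820 to 0.6775.

(0.4820, 0.6775)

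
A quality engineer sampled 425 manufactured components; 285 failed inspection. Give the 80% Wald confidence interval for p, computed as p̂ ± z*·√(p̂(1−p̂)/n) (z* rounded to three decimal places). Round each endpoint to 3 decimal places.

(0.641, 0.700)

p̂ = 285/425 = 0.67059.
SE(p̂) = √(0.67059·0.32941/425) = 0.022798.
z* = 1.282 at the 80% level.
Margin = 1.282·0.022798 = 0.02923.
So the interval runs from 0.641 to 0.700.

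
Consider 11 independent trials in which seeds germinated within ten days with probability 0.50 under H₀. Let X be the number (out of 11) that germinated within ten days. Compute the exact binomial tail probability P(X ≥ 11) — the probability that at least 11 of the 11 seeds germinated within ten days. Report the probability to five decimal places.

X ~ Binomial(n=11, p=0.50).
P(X ≥ 11) = C(11,11)·0.50^11·0.50^0.
= 0.000488 = 0.00049.

P = 0.00049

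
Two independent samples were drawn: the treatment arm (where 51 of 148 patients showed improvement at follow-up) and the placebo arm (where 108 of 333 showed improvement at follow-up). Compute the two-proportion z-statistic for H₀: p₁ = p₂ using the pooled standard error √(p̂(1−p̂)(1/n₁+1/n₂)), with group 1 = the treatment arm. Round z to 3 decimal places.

z = 0.436

p̂₁ = 51/148 = 0.34459, p̂₂ = 108/333 = 0.32432.
Pooled p̂ = (51+108)/(148+333) = 159/481 = 0.33056.
SE = √[p̂(1−p̂)(1/n₁+1/n₂)] = √[0.33056·0.66944·(1/148+1/333)] ≈ 0.046473.
z = (p̂₁ − p̂₂)/SE = (0.34459 − 0.32432)/0.046473 = 0.02027/0.046473 = 0.436.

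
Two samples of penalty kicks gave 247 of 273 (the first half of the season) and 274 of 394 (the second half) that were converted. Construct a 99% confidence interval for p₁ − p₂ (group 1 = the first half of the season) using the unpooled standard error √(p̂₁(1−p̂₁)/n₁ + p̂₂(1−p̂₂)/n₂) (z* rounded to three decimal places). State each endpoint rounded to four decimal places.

(0.1341, 0.2846)

p̂₁ = 247/273 = 0.90476, p̂₂ = 274/394 = 0.69543; p̂₁ − p̂₂ = 0.20933.
Unpooled SE = √(p̂₁(1−p̂₁)/n₁ + p̂₂(1−p̂₂)/n₂) = √(0.000315633 + 0.000537580) = 0.029210.
The 99% critical value is z* = 2.576. Margin = 2.576·0.029210 = 0.07524.
CI: 0.20933 ± 0.07524 = (0.1341, 0.2846).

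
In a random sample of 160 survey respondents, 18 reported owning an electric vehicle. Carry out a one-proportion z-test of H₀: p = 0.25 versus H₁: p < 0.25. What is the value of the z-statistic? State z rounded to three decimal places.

z = -4.017

p̂ = 18/160 = 0.11250.
Null standard error: √(0.25·0.75/160) = √0.001171875 = 0.034233.
z = (0.11250 − 0.25)/0.034233 = -0.13750/0.034233 = -4.017.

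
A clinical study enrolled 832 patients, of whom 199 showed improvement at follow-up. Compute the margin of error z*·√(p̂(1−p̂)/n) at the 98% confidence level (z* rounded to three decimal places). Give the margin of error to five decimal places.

ME = 0.03440

p̂ = 199/832 = 0.23918.
SE = √(p̂(1−p̂)/n) = √(0.181974/832) = 0.014789.
For 98% confidence, z* = 2.326.
Margin of error = z*·SE = 2.326 × 0.014789 = 0.03440.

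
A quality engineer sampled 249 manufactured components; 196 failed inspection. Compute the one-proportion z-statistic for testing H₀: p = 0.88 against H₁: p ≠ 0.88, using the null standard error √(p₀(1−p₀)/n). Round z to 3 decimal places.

p̂ = 196/249 = 0.78715.
SE₀ = √(0.88·0.12/249) = 0.020594.
z = (p̂ − p₀)/SE = (0.78715 − 0.88)/0.020594 = -4.509.

z = -4.509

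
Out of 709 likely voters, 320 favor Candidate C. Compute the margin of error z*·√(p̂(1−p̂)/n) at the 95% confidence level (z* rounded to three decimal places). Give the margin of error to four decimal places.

Sample proportion p̂ = 320/709 = 0.45134.
SE = √(p̂(1−p̂)/n) = √(0.247632/709) = 0.018689.
The 95% critical value is z* = 1.960.
Margin of error = z*·SE = 1.960 × 0.018689 = 0.0366.

ME = 0.0366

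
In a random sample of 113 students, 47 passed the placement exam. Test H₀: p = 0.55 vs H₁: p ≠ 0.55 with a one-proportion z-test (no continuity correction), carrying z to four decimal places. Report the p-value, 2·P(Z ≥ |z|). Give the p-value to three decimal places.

p-value = 0.004

The sample proportion is 47/113 = 0.41593.
SE₀ = √(0.55·0.45/113) = 0.046800.
z = (p̂ − p₀)/SE = (47/113 − 0.55)/0.046800 ≈ -2.8647.
From the standard normal, 2·P(Z ≥ |z|) = 0.004.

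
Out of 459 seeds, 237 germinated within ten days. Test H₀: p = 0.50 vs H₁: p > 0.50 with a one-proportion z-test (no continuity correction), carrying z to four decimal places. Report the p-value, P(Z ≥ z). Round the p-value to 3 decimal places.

p̂ = 237/459 = 0.51634.
Null standard error: √(0.50·0.50/459) = √0.000544662 = 0.023338.
Test statistic (full precision, shown to 4 dp): z = (237/459 − 0.50)/SE₀ ≈ 0.7001.
p-value = P(Z ≥ z) with z = 0.7001 → 0.242.

p-value = 0.242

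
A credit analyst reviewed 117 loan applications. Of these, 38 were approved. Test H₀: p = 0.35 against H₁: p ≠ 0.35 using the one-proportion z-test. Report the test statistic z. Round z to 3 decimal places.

z = -0.572

The sample proportion is 38/117 = 0.32479.
Under H₀, SE = √(p₀(1−p₀)/n) = √(0.35·0.65/117) = √0.001944444 = 0.044096.
Test statistic: z = -0.02521/0.044096 = -0.572.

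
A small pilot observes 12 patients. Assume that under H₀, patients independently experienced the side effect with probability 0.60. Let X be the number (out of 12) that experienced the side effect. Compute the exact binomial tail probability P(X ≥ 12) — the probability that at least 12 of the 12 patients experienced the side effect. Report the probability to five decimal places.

X is binomial with n = 12 and p = 0.60.
P(X ≥ 12) = C(12,12)·0.60^12·0.40^0.
= 0.002177 = 0.00218.

P = 0.00218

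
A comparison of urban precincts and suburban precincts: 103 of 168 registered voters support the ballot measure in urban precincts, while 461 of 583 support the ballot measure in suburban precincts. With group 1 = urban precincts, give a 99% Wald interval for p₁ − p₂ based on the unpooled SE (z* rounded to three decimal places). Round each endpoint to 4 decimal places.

(-0.2837, -0.0716)

p̂₁ = 0.61310, p̂₂ = 0.79074, so the observed difference is -0.17764.
SE = √(0.001411961 + 0.000283828) = √0.001695789 = 0.041180.
The 99% critical value is z* = 2.576. Margin of error = 0.10608.
So the interval runs from -0.2837 to -0.0716.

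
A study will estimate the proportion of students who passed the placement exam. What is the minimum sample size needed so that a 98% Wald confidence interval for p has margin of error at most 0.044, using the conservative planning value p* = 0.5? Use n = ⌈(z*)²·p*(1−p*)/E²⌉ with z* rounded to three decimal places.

For 98% confidence, z* = 2.326.
p*(1−p*) = 0.50·0.50 = 0.2500.
(z*)²·p*(1−p*)/E² = 5.410276·0.2500/0.001936 = 698.641.
Rounding up, n = 699.

n = 699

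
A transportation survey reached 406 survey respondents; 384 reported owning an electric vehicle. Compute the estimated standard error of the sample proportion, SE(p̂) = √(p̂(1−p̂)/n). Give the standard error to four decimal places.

Sample proportion p̂ = 384/406 = 0.94581.
p̂(1−p̂) = 0.051253.
SE = √(0.051253/406) = √0.000126239 = 0.0112.

SE = 0.0112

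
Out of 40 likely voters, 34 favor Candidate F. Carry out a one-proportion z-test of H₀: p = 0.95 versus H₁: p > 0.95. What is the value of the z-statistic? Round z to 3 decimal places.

p̂ = 34/40 = 0.85000.
Null standard error: √(0.95·0.05/40) = √0.001187500 = 0.034460.
z = (0.85000 − 0.95)/0.034460 = -0.10000/0.034460 = -2.902.

z = -2.902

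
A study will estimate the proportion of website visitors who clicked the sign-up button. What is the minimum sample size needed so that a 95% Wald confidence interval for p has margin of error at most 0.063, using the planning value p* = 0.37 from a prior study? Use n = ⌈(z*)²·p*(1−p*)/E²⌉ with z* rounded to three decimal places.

n = 226

For 95% confidence, z* = 1.960.
p*(1−p*) = 0.2331.
(z*)²·p*(1−p*)/E² = 3.841600·0.2331/0.003969 = 225.618.
Rounding up, n = 226.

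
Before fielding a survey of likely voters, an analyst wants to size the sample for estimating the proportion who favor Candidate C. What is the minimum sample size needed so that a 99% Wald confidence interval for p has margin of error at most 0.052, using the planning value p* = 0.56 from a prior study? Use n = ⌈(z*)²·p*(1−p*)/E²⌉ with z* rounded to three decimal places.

For 99% confidence, z* = 2.576.
p*(1−p*) = 0.56·0.44 = 0.2464.
Required n before rounding: 6.635776 × 0.2464 / 0.052² = 604.680.
Rounding up, n = 605.

n = 605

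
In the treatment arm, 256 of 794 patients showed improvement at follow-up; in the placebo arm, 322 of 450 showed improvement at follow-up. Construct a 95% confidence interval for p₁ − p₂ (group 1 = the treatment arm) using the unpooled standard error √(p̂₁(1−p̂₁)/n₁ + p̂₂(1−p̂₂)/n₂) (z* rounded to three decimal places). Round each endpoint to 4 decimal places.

p̂₁ = 0.32242, p̂₂ = 0.71556, so the observed difference is -0.39314.
Unpooled SE = √(p̂₁(1−p̂₁)/n₁ + p̂₂(1−p̂₂)/n₂) = √(0.000275144 + 0.000452302) = 0.026971.
z* = 1.960 at the 95% level. Margin of error = 0.05286.
CI: -0.39314 ± 0.05286 = (-0.4460, -0.3403).

(-0.4460, -0.3403)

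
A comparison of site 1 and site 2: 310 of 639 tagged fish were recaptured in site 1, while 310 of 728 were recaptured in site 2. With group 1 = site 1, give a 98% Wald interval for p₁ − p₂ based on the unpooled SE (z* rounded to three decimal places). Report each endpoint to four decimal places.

p̂₁ = 0.48513, p̂₂ = 0.42582, so the observed difference is 0.05931.
Unpooled SE = √(p̂₁(1−p̂₁)/n₁ + p̂₂(1−p̂₂)/n₂) = √(0.000390890 + 0.000335849) = 0.026958.
For 98% confidence, z* = 2.326. Margin of error = 0.06270.
Interval: 0.05931 ± 0.06270 → (-0.0034, 0.1220).

(-0.0034, 0.1220)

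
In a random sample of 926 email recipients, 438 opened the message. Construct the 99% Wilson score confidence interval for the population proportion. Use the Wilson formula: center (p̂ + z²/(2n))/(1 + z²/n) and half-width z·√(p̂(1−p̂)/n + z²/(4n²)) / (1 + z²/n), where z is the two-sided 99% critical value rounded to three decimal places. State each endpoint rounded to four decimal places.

p̂ = 438/926 = 0.47300; z = 2.576, so z² = 6.635776.
Denominator 1 + z²/n = 1 + 6.635776/926 = 1.007166.
Center = (0.47300 + 0.003583)/1.007166 = 0.47319.
Radicand: p̂(1−p̂)/n + z²/(4n²) = 0.000269191 + 0.000001935 = 0.000271126.
Half-width = z·√(radicand)/denom = 2.576·0.016466/1.007166 = 0.04211.
So the interval runs from 0.4311 to 0.5153.

(0.4311, 0.5153)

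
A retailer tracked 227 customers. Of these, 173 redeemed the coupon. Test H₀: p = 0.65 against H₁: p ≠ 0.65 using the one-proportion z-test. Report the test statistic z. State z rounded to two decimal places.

z = 3.54

Sample proportion p̂ = 173/227 = 0.76211.
Null standard error: √(0.65·0.35/227) = √0.001002203 = 0.031658.
z = (0.76211 − 0.65)/0.031658 = 0.11211/0.031658 = 3.54.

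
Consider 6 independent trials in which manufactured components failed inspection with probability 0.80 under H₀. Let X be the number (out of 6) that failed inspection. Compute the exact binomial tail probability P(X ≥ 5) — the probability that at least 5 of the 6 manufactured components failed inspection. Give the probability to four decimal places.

X ~ Binomial(n=6, p=0.80).
P(X ≥ 5) = C(6,5)·0.80^5·0.20^1 + C(6,6)·0.80^6·0.20^0.
= 0.393216 + 0.262144 = 0.6554.

P = 0.6554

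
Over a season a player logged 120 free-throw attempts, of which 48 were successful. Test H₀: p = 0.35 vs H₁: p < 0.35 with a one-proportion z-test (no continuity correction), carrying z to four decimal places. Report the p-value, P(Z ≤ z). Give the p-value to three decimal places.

p-value = 0.875

The sample proportion is 48/120 = 0.40000.
SE₀ = √(0.35·0.65/120) = 0.043541.
z = (p̂ − p₀)/SE = (48/120 − 0.35)/0.043541 ≈ 1.1483.
p-value = P(Z ≤ z) with z = 1.1483 → 0.875.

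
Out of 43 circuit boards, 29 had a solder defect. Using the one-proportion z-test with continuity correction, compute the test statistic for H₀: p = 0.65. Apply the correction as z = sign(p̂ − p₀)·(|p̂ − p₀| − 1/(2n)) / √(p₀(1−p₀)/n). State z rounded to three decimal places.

z = 0.176

The sample proportion is 29/43 = 0.67442. p̂ − p₀ = 0.024419.
1/(2n) = 0.011628.
Corrected numerator: |0.024419| − 0.011628 = 0.012791.
Null standard error: √(0.65·0.35/43) = √0.005290698 = 0.072737.
z = (+)0.012791/0.072737 = 0.176.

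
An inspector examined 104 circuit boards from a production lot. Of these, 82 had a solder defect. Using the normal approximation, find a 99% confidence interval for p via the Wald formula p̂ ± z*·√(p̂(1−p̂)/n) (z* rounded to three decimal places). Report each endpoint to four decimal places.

(0.6853, 0.8916)

With x = 82 successes in n = 104, p̂ = 0.78846.
SE(p̂) = √(0.78846·0.21154/104) = 0.040047.
The 99% critical value is z* = 2.576.
Margin = 2.576·0.040047 = 0.10316.
Interval: 0.78846 ± 0.10316 → (0.6853, 0.8916).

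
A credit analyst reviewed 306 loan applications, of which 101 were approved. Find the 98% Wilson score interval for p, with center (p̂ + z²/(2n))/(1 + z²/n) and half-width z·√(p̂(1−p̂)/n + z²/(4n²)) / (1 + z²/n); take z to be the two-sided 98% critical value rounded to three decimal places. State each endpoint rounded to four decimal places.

Here p̂ = 101/306 = 0.33007 and z = 2.326 (z² = 5.410276).
Denominator 1 + z²/n = 1 + 5.410276/306 = 1.017681.
Adjusted center: (0.33007 + z²/(2n))/1.017681 = 0.33302.
Radicand: p̂(1−p̂)/n + z²/(4n²) = 0.000722622 + 0.000014445 = 0.000737067.
Half-width = 2.326·√0.000737067/1.017681 = 0.06205.
Interval: 0.33302 ± 0.06205 → (0.2710, 0.3951).

(0.2710, 0.3951)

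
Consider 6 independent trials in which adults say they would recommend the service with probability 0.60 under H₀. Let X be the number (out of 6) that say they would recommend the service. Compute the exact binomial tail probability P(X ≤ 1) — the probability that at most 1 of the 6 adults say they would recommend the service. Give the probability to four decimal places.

P = 0.0410

X is binomial with n = 6 and p = 0.60.
P(X ≤ 1) = C(6,0)·0.60^0·0.40^6 + C(6,1)·0.60^1·0.40^5.
= 0.004096 + 0.036864 = 0.0410.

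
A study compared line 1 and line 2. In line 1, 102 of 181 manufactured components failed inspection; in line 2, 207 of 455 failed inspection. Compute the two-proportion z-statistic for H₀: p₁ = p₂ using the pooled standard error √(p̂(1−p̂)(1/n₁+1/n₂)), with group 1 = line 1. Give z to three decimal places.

z = 2.472

Sample proportions: p̂₁ = 102/181 = 0.56354 and p̂₂ = 207/455 = 0.45495.
Pooling: p̂ = 309/636 = 0.48585.
SE = √[p̂(1−p̂)(1/n₁+1/n₂)] = √[0.48585·0.51415·(1/181+1/455)] ≈ 0.043922.
z = 0.10859/0.043922 = 2.472.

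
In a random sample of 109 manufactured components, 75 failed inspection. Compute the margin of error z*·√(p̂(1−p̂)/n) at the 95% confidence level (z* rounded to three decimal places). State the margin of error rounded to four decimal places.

ME = 0.0870

With x = 75 successes in n = 109, p̂ = 0.68807.
SE(p̂) = √(0.68807·0.31193/109) = 0.044374.
For 95% confidence, z* = 1.960.
ME = 1.960·0.044374 = 0.0870.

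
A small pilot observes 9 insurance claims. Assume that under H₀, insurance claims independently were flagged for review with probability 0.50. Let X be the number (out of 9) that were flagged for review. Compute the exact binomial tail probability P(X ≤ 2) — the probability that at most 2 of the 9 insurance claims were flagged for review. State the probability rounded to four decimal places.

X ~ Binomial(n=9, p=0.50).
P(X ≤ 2) = C(9,0)·0.50^0·0.50^9 + C(9,1)·0.50^1·0.50^8 + C(9,2)·0.50^2·0.50^7.
= 0.001953 + 0.017578 + 0.070312 = 0.0898.

P = 0.0898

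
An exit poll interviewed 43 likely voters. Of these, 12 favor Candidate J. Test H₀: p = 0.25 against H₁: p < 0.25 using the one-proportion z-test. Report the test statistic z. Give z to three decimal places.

z = 0.440

p̂ = 12/43 = 0.27907.
Under H₀, SE = √(p₀(1−p₀)/n) = √(0.25·0.75/43) = √0.004360465 = 0.066034.
z = (p̂ − p₀)/SE = (0.27907 − 0.25)/0.066034 = 0.440.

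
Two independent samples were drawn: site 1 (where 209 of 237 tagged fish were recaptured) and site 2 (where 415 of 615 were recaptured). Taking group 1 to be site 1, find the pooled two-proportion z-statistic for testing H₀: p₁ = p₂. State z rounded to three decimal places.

z = 6.117

p̂₁ = 209/237 = 0.88186, p̂₂ = 415/615 = 0.67480.
Pooled p̂ = (209+415)/(237+615) = 624/852 = 0.73239.
Pooled SE = √[0.1959929·0.00584543] ≈ 0.033848.
z = 0.20706/0.033848 = 6.117.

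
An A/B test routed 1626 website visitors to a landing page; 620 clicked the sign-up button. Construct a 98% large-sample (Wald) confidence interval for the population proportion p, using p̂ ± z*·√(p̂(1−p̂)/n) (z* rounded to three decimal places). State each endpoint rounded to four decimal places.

Sample proportion p̂ = 620/1626 = 0.38130.
SE(p̂) = √(0.38130·0.61870/1626) = 0.012045.
The 98% critical value is z* = 2.326.
Margin of error: 2.326 × 0.012045 = 0.02802.
CI: 0.38130 ± 0.02802 = (0.3533, 0.4093).

(0.3533, 0.4093)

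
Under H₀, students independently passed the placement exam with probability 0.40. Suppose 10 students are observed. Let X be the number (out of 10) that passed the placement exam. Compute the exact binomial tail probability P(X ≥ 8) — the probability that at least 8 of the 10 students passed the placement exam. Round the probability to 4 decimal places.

P = 0.0123

X is binomial with n = 10 and p = 0.40.
P(X ≥ 8) = C(10,8)·0.40^8·0.60^2 + C(10,9)·0.40^9·0.60^1 + C(10,10)·0.40^10·0.60^0.
= 0.010617 + 0.001573 + 0.000105 = 0.0123.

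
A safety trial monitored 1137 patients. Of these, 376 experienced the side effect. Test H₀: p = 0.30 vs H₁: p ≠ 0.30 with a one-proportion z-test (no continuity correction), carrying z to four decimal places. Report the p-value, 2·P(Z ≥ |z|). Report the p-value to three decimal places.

p-value = 0.024

Sample proportion p̂ = 376/1137 = 0.33069.
Under H₀, SE = √(p₀(1−p₀)/n) = √(0.30·0.70/1137) = √0.000184697 = 0.013590.
z = (p̂ − p₀)/SE = (376/1137 − 0.30)/0.013590 ≈ 2.2586.
From the standard normal, 2·P(Z ≥ |z|) = 0.024.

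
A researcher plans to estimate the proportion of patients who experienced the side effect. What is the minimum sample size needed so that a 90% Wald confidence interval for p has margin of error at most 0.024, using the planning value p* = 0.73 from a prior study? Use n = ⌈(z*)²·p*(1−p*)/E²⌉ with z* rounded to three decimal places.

n = 926

z* = 1.645 at the 90% level.
p*(1−p*) = 0.1971.
(z*)²·p*(1−p*)/E² = 2.706025·0.1971/0.000576 = 925.968.
Rounding up, n = 926.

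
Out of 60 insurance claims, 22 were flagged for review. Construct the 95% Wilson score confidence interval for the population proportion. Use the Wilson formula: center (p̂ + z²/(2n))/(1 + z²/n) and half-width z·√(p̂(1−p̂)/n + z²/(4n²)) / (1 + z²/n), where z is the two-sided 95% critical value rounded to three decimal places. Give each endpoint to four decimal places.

(0.2562, 0.4932)

Here p̂ = 22/60 = 0.36667 and z = 1.960 (z² = 3.841600).
Denominator 1 + z²/n = 1 + 3.841600/60 = 1.064027.
Adjusted center: (0.36667 + z²/(2n))/1.064027 = 0.37469.
Radicand: p̂(1−p̂)/n + z²/(4n²) = 0.003870370 + 0.000266778 = 0.004137148.
Half-width = 1.960·√0.004137148/1.064027 = 0.11848.
CI: 0.37469 ± 0.11848 = (0.2562, 0.4932).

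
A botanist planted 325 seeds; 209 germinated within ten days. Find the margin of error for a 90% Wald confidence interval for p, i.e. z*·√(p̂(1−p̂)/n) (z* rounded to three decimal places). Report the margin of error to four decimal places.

ME = 0.0437

The sample proportion is 209/325 = 0.64308.
Standard error of p̂: √(0.229529/325) = √0.000706243 = 0.026575.
For 90% confidence, z* = 1.645.
Margin of error = z*·SE = 1.645 × 0.026575 = 0.0437.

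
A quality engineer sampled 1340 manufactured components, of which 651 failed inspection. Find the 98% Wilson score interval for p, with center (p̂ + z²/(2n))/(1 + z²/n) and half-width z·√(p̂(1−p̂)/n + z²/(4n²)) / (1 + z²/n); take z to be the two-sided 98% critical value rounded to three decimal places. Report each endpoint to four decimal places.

(0.4542, 0.5176)

p̂ = 651/1340 = 0.48582; z = 2.326, so z² = 5.410276.
Denominator 1 + z²/n = 1 + 5.410276/1340 = 1.004038.
Adjusted center: (0.48582 + z²/(2n))/1.004038 = 0.48588.
Radicand: p̂(1−p̂)/n + z²/(4n²) = 0.000186417 + 0.000000753 = 0.000187170.
Half-width = 2.326·√0.000187170/1.004038 = 0.03169.
CI: 0.48588 ± 0.03169 = (0.4542, 0.5176).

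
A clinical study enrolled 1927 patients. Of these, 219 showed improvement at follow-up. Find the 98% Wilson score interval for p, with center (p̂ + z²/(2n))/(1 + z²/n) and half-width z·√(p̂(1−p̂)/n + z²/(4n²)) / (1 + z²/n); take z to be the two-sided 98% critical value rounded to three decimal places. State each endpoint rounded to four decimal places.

Here p̂ = 219/1927 = 0.11365 and z = 2.326 (z² = 5.410276).
Denominator 1 + z²/n = 1 + 5.410276/1927 = 1.002808.
Adjusted center: (0.11365 + z²/(2n))/1.002808 = 0.11473.
Radicand: p̂(1−p̂)/n + z²/(4n²) = 0.000052274 + 0.000000364 = 0.000052638.
Half-width = 2.326·√0.000052638/1.002808 = 0.01683.
Interval: 0.11473 ± 0.01683 → (0.0979, 0.1316).

(0.0979, 0.1316)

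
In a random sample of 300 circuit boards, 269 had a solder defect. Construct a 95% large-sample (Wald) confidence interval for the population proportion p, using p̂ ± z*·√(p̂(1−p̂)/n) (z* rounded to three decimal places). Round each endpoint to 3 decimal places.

(0.862, 0.931)

The sample proportion is 269/300 = 0.89667.
Standard error of p̂: √(0.092656/300) = √0.000308852 = 0.017574.
z* = 1.960 at the 95% level.
Margin = 1.960·0.017574 = 0.03445.
So the interval runs from 0.862 to 0.931.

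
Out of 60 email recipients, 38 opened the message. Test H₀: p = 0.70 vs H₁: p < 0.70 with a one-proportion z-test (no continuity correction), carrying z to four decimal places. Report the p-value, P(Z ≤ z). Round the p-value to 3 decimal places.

With x = 38 successes in n = 60, p̂ = 0.63333.
SE₀ = √(0.70·0.30/60) = 0.059161.
Test statistic (full precision, shown to 4 dp): z = (38/60 − 0.70)/SE₀ ≈ -1.1269.
From the standard normal, P(Z ≤ z) = 0.130.

p-value = 0.130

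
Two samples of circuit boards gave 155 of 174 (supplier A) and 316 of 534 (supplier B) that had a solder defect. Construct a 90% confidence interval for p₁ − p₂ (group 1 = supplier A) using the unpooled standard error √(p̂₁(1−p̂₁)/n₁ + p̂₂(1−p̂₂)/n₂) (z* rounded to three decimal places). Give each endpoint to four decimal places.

p̂₁ = 0.89080, p̂₂ = 0.59176, so the observed difference is 0.29904.
SE = √(0.000559033 + 0.000452397) = √0.001011430 = 0.031803.
z* = 1.645 at the 90% level. Margin = 1.645·0.031803 = 0.05232.
So the interval runs from 0.2467 to 0.3514.

(0.2467, 0.3514)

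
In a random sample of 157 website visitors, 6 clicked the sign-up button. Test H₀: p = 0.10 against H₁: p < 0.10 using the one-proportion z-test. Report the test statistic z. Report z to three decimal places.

z = -2.580

p̂ = 6/157 = 0.03822.
SE₀ = √(0.10·0.90/157) = 0.023943.
Test statistic: z = -0.06178/0.023943 = -2.580.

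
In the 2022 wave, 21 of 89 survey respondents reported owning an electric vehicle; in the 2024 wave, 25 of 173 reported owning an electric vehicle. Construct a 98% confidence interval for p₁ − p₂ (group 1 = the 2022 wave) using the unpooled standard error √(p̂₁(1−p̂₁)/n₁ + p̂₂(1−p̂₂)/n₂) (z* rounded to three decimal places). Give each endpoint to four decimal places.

p̂₁ = 21/89 = 0.23596, p̂₂ = 25/173 = 0.14451; p̂₁ − p̂₂ = 0.09145.
Unpooled SE = √(p̂₁(1−p̂₁)/n₁ + p̂₂(1−p̂₂)/n₂) = √(0.002025621 + 0.000714601) = 0.052347.
For 98% confidence, z* = 2.326. Margin of error = 0.12176.
So the interval runs from -0.0303 to 0.2132.

(-0.0303, 0.2132)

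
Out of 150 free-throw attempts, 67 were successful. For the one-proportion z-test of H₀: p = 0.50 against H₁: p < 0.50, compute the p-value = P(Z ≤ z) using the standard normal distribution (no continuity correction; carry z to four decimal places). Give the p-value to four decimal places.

Sample proportion p̂ = 67/150 = 0.44667.
SE₀ = √(0.50·0.50/150) = 0.040825.
z = (p̂ − p₀)/SE = (67/150 − 0.50)/0.040825 ≈ -1.3064.
p-value = P(Z ≤ z) with z = -1.3064 → 0.0957.

p-value = 0.0957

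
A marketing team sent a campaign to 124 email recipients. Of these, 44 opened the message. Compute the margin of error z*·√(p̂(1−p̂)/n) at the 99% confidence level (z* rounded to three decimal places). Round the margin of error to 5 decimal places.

ME = 0.11068

With x = 44 successes in n = 124, p̂ = 0.35484.
SE(p̂) = √(0.35484·0.64516/124) = 0.042967.
For 99% confidence, z* = 2.576.
So ME = 0.11068.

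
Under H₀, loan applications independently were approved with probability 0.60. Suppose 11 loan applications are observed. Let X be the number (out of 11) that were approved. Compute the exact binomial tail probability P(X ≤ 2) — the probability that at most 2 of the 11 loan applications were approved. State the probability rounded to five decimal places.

X is binomial with n = 11 and p = 0.60.
P(X ≤ 2) = C(11,0)·0.60^0·0.40^11 + C(11,1)·0.60^1·0.40^10 + C(11,2)·0.60^2·0.40^9.
= 0.000042 + 0.000692 + 0.005190 = 0.00592.

P = 0.00592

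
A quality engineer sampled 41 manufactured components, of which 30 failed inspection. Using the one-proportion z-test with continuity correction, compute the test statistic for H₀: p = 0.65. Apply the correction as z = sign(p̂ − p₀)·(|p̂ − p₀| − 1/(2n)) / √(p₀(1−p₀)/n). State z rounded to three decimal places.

z = 0.933

The sample proportion is 30/41 = 0.73171. p̂ − p₀ = 0.081707.
Continuity correction 1/(2n) = 1/82 = 0.012195.
Corrected numerator: |0.081707| − 0.012195 = 0.069512.
SE₀ = √(0.65·0.35/41) = 0.074490.
z = (+)0.069512/0.074490 = 0.933.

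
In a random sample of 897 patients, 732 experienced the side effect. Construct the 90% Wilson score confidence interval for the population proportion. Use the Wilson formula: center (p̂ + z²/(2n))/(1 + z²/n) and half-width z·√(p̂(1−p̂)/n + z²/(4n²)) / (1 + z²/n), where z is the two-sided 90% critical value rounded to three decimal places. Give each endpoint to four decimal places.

p̂ = 732/897 = 0.81605; z = 1.645, so z² = 2.706025.
Denominator 1 + z²/n = 1 + 2.706025/897 = 1.003017.
Center = (0.81605 + 0.001508)/1.003017 = 0.81510.
Radicand: p̂(1−p̂)/n + z²/(4n²) = 0.000167347 + 0.000000841 = 0.000168188.
Half-width = 1.645·√0.000168188/1.003017 = 0.02127.
CI: 0.81510 ± 0.02127 = (0.7938, 0.8364).

(0.7938, 0.8364)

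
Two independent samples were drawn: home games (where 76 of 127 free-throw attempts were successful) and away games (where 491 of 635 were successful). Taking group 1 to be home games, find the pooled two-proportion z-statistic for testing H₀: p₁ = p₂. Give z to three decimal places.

p̂₁ = 76/127 = 0.59843, p̂₂ = 491/635 = 0.77323.
Pooling: p̂ = 567/762 = 0.74409.
SE = √[p̂(1−p̂)(1/n₁+1/n₂)] = √[0.74409·0.25591·(1/127+1/635)] ≈ 0.042417.
z = -0.17480/0.042417 = -4.121.

z = -4.121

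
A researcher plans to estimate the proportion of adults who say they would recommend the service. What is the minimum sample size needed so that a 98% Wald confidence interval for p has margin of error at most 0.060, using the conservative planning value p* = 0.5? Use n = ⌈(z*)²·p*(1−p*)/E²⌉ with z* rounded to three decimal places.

z* = 2.326 at the 98% level.
p*(1−p*) = 0.50·0.50 = 0.2500.
Required n before rounding: 5.410276 × 0.2500 / 0.060² = 375.714.
⌈375.714⌉ = 376.

n = 376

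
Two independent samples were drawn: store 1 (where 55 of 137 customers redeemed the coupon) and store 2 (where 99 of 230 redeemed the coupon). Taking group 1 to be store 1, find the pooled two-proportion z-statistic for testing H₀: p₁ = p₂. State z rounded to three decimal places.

z = -0.544

Sample proportions: p̂₁ = 55/137 = 0.40146 and p̂₂ = 99/230 = 0.43043.
Pooled p̂ = (55+99)/(137+230) = 154/367 = 0.41962.
Pooled SE = √[0.2435388·0.01164710] ≈ 0.053259.
z = -0.02897/0.053259 = -0.544.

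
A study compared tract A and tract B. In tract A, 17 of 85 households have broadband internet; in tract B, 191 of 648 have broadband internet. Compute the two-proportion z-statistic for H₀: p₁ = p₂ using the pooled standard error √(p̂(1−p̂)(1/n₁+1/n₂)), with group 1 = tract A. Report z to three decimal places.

z = -1.822

Sample proportions: p̂₁ = 17/85 = 0.20000 and p̂₂ = 191/648 = 0.29475.
Pooled p̂ = (17+191)/(85+648) = 208/733 = 0.28377.
SE = √[p̂(1−p̂)(1/n₁+1/n₂)] = √[0.28377·0.71623·(1/85+1/648)] ≈ 0.052007.
z = (p̂₁ − p̂₂)/SE = (0.20000 − 0.29475)/0.052007 = -0.09475/0.052007 = -1.822.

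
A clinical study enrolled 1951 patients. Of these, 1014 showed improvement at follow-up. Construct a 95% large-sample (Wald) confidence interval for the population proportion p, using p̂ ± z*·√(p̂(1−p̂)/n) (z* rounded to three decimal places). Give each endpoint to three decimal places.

(0.498, 0.542)

With x = 1014 successes in n = 1951, p̂ = 0.51973.
SE(p̂) = √(0.51973·0.48027/1951) = 0.011311.
The 95% critical value is z* = 1.960.
Margin of error: 1.960 × 0.011311 = 0.02217.
CI: 0.51973 ± 0.02217 = (0.498, 0.542).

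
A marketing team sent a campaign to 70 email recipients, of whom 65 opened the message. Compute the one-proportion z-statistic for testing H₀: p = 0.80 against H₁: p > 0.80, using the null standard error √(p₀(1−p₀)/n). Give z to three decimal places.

z = 2.689

p̂ = 65/70 = 0.92857.
Null standard error: √(0.80·0.20/70) = √0.002285714 = 0.047809.
Test statistic: z = 0.12857/0.047809 = 2.689.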